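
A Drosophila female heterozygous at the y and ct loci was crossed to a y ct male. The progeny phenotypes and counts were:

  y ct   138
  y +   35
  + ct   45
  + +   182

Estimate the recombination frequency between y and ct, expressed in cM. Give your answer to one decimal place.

The two most frequent classes, + + (182) and y ct (138), are the parental types, so the F1 was + + / y ct.
The recombinant classes are + ct and y +: 45 + 35 = 80.
Recombination frequency = 80/400 = 0.2000 ≈ 20.0%, i.e. 20.0 cM.

20.0 cM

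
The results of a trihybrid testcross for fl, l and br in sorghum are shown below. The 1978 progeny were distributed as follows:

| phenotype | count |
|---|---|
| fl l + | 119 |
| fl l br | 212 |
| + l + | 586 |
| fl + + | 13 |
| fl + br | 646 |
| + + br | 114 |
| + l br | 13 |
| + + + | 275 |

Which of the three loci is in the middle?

The two most frequent reciprocal classes, + l + and fl + br, are the parental types, so the F1 was + l + / fl + br.
The two rarest classes, + l br and fl + +, are the double crossovers. Comparing them with the parentals, only the br allele has switched, so br is the middle locus and the order is l – br – fl.

br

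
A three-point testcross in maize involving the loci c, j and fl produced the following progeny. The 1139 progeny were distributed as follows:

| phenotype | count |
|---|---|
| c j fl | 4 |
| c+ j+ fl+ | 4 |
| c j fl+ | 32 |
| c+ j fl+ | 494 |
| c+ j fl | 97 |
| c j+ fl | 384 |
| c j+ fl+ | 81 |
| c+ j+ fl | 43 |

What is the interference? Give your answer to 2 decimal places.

0.41

The two most frequent reciprocal classes, c j+ fl and c+ j fl+, are the parental types, so the F1 was c j+ fl / c+ j fl+.
The two rarest classes, c j fl and c+ j+ fl+, are the double crossovers. Comparing them with the parentals, only the j allele has switched, so j is the middle locus and the order is fl – j – c.
fl–j: (178 + 8)/1139 = 0.1633; j–c: (75 + 8)/1139 = 0.0729.
Expected DCO frequency = 0.1633 × 0.0729 ≈ 0.01190; observed = 8/1139 ≈ 0.00702.
Coefficient of coincidence = 0.00702/0.01190 ≈ 0.59; interference = 1 − 0.59 = 0.41.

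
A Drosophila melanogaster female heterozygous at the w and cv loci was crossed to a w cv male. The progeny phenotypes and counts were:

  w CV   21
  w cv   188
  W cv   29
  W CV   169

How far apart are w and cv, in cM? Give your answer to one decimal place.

The two most frequent classes, W CV (169) and w cv (188), are the parental types, so the F1 was W CV / w cv.
The recombinant classes are W cv and w CV: 29 + 21 = 50.
Recombination frequency = 50/407 = 0.1229 ≈ 12.3%, i.e. 12.3 cM.

12.3 cM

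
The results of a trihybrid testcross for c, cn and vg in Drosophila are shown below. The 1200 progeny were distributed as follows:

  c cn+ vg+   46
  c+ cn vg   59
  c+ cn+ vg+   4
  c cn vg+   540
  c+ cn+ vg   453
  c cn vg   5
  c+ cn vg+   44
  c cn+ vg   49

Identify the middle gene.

The two most frequent reciprocal classes, c+ cn+ vg and c cn vg+, are the parental types, so the F1 was c+ cn+ vg / c cn vg+.
The two rarest classes, c+ cn+ vg+ and c cn vg, are the double crossovers. Comparing them with the parentals, only the vg allele has switched, so vg is the middle locus and the order is c – vg – cn.

vg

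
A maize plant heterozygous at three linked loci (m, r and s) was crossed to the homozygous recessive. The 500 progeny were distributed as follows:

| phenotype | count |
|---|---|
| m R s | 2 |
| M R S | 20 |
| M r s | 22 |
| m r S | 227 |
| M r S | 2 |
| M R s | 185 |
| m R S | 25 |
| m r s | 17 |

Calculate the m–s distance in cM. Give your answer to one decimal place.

8.2 cM

The two most frequent reciprocal classes, m r S and M R s, are the parental types, so the F1 was m r S / M R s.
The two rarest classes, M r S and m R s, are the double crossovers. Comparing them with the parentals, only the m allele has switched, so m is the middle locus and the order is s – m – r.
Crossovers in the s–m interval produce the single-crossover classes m r s and M R S (17 + 20 = 37) plus the double crossovers (4).
RF(s–m) = (37 + 4) / 500 = 41/500 = 0.0820 → 8.2 cM.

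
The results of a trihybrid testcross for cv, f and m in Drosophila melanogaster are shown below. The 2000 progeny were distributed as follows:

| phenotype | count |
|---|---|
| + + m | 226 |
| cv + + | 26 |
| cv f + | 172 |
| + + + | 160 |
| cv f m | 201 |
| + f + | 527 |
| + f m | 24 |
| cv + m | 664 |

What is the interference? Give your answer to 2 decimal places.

0.46

The two most frequent reciprocal classes, cv + m and + f +, are the parental types, so the F1 was cv + m / + f +.
The two rarest classes, cv + + and + f m, are the double crossovers. Comparing them with the parentals, only the m allele has switched, so m is the middle locus and the order is f – m – cv.
f–m: (361 + 50)/2000 = 0.2055; m–cv: (398 + 50)/2000 = 0.2240.
Expected DCO frequency = 0.2055 × 0.2240 ≈ 0.04603; observed = 50/2000 ≈ 0.02500.
Coefficient of coincidence = 0.02500/0.04603 ≈ 0.54; interference = 1 − 0.54 = 0.46.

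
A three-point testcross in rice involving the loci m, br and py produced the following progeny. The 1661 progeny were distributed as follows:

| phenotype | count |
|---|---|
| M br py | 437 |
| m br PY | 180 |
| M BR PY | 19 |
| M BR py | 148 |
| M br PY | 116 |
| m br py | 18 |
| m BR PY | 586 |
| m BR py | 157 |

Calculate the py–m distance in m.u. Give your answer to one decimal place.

18.7 m.u.

The two most frequent reciprocal classes, m BR PY and M br py, are the parental types, so the F1 was m BR PY / M br py.
The two rarest classes, M BR PY and m br py, are the double crossovers. Comparing them with the parentals, only the m allele has switched, so m is the middle locus and the order is br – m – py.
Crossovers in the m–py interval produce the single-crossover classes m BR py and M br PY (157 + 116 = 273) plus the double crossovers (37).
RF(m–py) = (273 + 37) / 1661 = 310/1661 = 0.1866 → 18.7 m.u.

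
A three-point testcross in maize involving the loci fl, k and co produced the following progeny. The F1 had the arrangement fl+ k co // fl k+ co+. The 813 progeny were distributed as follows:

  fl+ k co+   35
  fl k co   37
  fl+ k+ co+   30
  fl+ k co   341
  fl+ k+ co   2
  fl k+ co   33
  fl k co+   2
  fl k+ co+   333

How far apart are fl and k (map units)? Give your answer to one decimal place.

8.7 map units

The two rarest classes, fl+ k+ co and fl k co+, are the double crossovers. Comparing them with the parentals, only the k allele has switched, so k is the middle locus and the order is fl – k – co.
Crossovers in the fl–k interval produce the single-crossover classes fl k co and fl+ k+ co+ (37 + 30 = 67) plus the double crossovers (4).
RF(fl–k) = (67 + 4) / 813 = 71/813 = 0.0873 → 8.7 map units.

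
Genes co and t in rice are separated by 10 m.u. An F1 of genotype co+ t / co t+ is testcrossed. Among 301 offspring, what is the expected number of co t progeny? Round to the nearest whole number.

15

A map distance of 10 m.u. corresponds to a recombination frequency of 0.100.
The F1 is co+ t / co t+, so co t is a recombinant gamete class with expected frequency r/2 = 0.100/2 = 0.0500.
Expected number = 0.0500 × 301 = 15.05 ≈ 15.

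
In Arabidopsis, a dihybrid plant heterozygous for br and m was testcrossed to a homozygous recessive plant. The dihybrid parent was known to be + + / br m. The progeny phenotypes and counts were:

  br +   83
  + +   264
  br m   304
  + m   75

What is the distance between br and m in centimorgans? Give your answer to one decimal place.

The recombinant classes are + m and br +: 75 + 83 = 158.
Recombination frequency = 158/726 = 0.2176 ≈ 21.8%, i.e. 21.8 centimorgans.

21.8 centimorgans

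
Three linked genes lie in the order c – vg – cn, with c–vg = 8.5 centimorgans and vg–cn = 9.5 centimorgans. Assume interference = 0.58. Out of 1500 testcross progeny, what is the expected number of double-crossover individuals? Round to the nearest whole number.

5

Map distances give recombination frequencies of 0.085 and 0.095 for the two intervals.
With interference 0.58 (so coincidence = 0.42), expected double-crossover frequency = 0.085 × 0.095 × 0.42 = 0.00339.
Expected number = 0.00339 × 1500 = 5.09 ≈ 5.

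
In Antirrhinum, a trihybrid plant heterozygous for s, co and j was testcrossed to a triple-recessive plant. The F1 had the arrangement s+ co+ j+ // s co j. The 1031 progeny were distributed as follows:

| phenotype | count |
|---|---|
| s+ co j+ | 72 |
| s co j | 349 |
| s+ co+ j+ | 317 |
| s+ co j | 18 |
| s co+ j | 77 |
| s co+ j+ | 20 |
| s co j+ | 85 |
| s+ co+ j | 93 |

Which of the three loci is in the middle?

s

The two rarest classes, s co+ j+ and s+ co j, are the double crossovers. Comparing them with the parentals, only the s allele has switched, so s is the middle locus and the order is co – s – j.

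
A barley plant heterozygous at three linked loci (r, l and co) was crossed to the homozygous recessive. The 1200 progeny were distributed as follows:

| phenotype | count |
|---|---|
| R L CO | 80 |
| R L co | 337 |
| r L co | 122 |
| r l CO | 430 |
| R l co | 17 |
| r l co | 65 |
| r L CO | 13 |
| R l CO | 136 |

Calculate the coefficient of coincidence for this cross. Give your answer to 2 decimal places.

0.71

The two most frequent reciprocal classes, r l CO and R L co, are the parental types, so the F1 was r l CO / R L co.
The two rarest classes, r L CO and R l co, are the double crossovers. Comparing them with the parentals, only the l allele has switched, so l is the middle locus and the order is co – l – r.
co–l: (145 + 30)/1200 = 0.1458; l–r: (258 + 30)/1200 = 0.2400.
Expected DCO frequency = 0.1458 × 0.2400 ≈ 0.03499; observed = 30/1200 ≈ 0.02500.
Coefficient of coincidence = 0.02500/0.03499 ≈ 0.71.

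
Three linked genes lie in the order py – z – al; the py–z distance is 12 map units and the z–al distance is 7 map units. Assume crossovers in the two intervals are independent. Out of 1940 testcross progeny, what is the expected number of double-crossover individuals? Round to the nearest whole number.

16

Map distances give recombination frequencies of 0.120 and 0.070 for the two intervals.
With no interference, expected double-crossover frequency = 0.120 × 0.070 = 0.00840.
Expected number = 0.00840 × 1940 = 16.30 ≈ 16.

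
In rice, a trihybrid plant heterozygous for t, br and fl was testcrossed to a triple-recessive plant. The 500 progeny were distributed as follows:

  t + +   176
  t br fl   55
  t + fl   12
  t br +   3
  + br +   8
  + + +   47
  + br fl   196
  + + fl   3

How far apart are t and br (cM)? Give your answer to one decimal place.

21.6 cM

The two most frequent reciprocal classes, + br fl and t + +, are the parental types, so the F1 was + br fl / t + +.
The two rarest classes, + + fl and t br +, are the double crossovers. Comparing them with the parentals, only the br allele has switched, so br is the middle locus and the order is t – br – fl.
Crossovers in the t–br interval produce the single-crossover classes t br fl and + + + (55 + 47 = 102) plus the double crossovers (6).
RF(t–br) = (102 + 6) / 500 = 108/500 = 0.2160 → 21.6 cM.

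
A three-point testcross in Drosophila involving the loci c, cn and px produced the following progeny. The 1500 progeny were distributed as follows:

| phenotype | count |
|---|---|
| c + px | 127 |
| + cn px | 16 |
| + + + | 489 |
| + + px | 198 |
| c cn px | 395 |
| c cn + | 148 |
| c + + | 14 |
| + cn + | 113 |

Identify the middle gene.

c

The two most frequent reciprocal classes, + + + and c cn px, are the parental types, so the F1 was + + + / c cn px.
The two rarest classes, c + + and + cn px, are the double crossovers. Comparing them with the parentals, only the c allele has switched, so c is the middle locus and the order is px – c – cn.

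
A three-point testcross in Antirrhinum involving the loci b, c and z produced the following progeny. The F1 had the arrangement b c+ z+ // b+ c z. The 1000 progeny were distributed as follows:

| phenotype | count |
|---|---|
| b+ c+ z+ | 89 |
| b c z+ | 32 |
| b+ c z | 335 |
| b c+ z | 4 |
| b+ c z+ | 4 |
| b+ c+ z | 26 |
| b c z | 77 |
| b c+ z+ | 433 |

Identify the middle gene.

The two rarest classes, b c+ z and b+ c z+, are the double crossovers. Comparing them with the parentals, only the z allele has switched, so z is the middle locus and the order is c – z – b.

z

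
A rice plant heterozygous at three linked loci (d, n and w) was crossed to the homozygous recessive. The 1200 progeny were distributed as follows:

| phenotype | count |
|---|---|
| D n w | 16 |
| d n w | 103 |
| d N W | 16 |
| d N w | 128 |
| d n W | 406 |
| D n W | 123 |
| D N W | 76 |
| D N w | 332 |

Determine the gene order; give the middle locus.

n

The two most frequent reciprocal classes, d n W and D N w, are the parental types, so the F1 was d n W / D N w.
The two rarest classes, d N W and D n w, are the double crossovers. Comparing them with the parentals, only the n allele has switched, so n is the middle locus and the order is w – n – d.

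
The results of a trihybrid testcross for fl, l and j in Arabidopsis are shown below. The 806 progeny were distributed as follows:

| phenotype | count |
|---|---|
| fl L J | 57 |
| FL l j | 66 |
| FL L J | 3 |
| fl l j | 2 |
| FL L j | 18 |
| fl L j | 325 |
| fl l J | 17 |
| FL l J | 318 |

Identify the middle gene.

The two most frequent reciprocal classes, FL l J and fl L j, are the parental types, so the F1 was FL l J / fl L j.
The two rarest classes, FL L J and fl l j, are the double crossovers. Comparing them with the parentals, only the l allele has switched, so l is the middle locus and the order is j – l – fl.

l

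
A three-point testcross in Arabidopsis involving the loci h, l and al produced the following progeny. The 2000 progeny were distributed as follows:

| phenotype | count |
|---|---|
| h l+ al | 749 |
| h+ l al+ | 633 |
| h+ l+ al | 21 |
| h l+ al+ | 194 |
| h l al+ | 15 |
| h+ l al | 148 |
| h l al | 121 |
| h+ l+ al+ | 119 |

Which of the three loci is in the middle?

The two most frequent reciprocal classes, h l+ al and h+ l al+, are the parental types, so the F1 was h l+ al / h+ l al+.
The two rarest classes, h+ l+ al and h l al+, are the double crossovers. Comparing them with the parentals, only the h allele has switched, so h is the middle locus and the order is l – h – al.

h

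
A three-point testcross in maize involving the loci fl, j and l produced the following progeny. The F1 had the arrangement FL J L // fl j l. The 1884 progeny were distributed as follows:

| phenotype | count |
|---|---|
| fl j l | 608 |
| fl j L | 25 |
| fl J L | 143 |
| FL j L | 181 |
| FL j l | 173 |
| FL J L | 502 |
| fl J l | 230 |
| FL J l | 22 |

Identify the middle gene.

l

The two rarest classes, FL J l and fl j L, are the double crossovers. Comparing them with the parentals, only the l allele has switched, so l is the middle locus and the order is j – l – fl.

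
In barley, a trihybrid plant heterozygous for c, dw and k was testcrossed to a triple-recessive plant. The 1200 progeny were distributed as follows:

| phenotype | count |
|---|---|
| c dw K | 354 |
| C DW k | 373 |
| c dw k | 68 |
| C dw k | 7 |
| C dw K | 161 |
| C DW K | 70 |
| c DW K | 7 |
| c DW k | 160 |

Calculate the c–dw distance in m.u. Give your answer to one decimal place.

The two most frequent reciprocal classes, C DW k and c dw K, are the parental types, so the F1 was C DW k / c dw K.
The two rarest classes, C dw k and c DW K, are the double crossovers. Comparing them with the parentals, only the dw allele has switched, so dw is the middle locus and the order is k – dw – c.
Crossovers in the dw–c interval produce the single-crossover classes c DW k and C dw K (160 + 161 = 321) plus the double crossovers (14).
RF(dw–c) = (321 + 14) / 1200 = 335/1200 = 0.2792 → 27.9 m.u.

27.9 m.u.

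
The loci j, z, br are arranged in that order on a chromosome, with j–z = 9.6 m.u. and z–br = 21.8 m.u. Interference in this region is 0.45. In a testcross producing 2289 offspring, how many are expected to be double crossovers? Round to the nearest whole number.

26

Map distances give recombination frequencies of 0.096 and 0.218 for the two intervals.
With interference 0.45 (so coincidence = 0.55), expected double-crossover frequency = 0.096 × 0.218 × 0.55 = 0.01151.
Expected number = 0.01151 × 2289 = 26.35 ≈ 26.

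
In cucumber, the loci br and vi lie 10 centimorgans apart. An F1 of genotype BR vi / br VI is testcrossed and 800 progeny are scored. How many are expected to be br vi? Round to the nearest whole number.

40

A map distance of 10 centimorgans corresponds to a recombination frequency of 0.100.
The F1 is BR vi / br VI, so br vi is a recombinant gamete class with expected frequency r/2 = 0.100/2 = 0.0500.
Expected number = 0.0500 × 800 = 40.00 ≈ 40.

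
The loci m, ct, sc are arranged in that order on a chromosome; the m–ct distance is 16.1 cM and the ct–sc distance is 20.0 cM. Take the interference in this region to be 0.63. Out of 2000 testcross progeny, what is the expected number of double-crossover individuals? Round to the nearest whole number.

Map distances give recombination frequencies of 0.161 and 0.200 for the two intervals.
With interference 0.63 (so coincidence = 0.37), expected double-crossover frequency = 0.161 × 0.200 × 0.37 = 0.01191.
Expected number = 0.01191 × 2000 = 23.83 ≈ 24.

24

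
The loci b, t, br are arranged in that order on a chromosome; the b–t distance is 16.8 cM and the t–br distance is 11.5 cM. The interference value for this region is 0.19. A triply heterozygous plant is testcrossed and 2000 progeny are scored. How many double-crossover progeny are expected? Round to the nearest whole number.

31

Map distances give recombination frequencies of 0.168 and 0.115 for the two intervals.
With interference 0.19 (so coincidence = 0.81), expected double-crossover frequency = 0.168 × 0.115 × 0.81 = 0.01565.
Expected number = 0.01565 × 2000 = 31.30 ≈ 31.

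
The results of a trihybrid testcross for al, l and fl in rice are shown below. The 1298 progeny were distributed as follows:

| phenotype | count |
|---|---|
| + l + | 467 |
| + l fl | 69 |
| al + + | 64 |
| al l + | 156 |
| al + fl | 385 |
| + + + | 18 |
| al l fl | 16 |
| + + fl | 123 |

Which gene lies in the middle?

l

The two most frequent reciprocal classes, + l + and al + fl, are the parental types, so the F1 was + l + / al + fl.
The two rarest classes, + + + and al l fl, are the double crossovers. Comparing them with the parentals, only the l allele has switched, so l is the middle locus and the order is fl – l – al.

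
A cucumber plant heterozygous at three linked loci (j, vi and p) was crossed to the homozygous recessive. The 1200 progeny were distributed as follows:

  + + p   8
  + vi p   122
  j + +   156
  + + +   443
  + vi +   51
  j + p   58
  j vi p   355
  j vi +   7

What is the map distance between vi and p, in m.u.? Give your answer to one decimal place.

The two most frequent reciprocal classes, + + + and j vi p, are the parental types, so the F1 was + + + / j vi p.
The two rarest classes, + + p and j vi +, are the double crossovers. Comparing them with the parentals, only the p allele has switched, so p is the middle locus and the order is vi – p – j.
Crossovers in the vi–p interval produce the single-crossover classes + vi + and j + p (51 + 58 = 109) plus the double crossovers (15).
RF(vi–p) = (109 + 15) / 1200 = 124/1200 = 0.1033 → 10.3 m.u.

10.3 m.u.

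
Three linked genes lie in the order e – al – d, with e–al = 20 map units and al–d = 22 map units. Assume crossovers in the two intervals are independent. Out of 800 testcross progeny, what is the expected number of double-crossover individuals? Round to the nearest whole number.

Map distances give recombination frequencies of 0.200 and 0.220 for the two intervals.
With no interference, expected double-crossover frequency = 0.200 × 0.220 = 0.04400.
Expected number = 0.04400 × 800 = 35.20 ≈ 35.

35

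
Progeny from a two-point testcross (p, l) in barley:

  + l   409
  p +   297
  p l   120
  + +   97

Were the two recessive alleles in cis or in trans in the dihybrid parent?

The two most frequent classes are + l (409) and p + (297); these are the parental (non-recombinant) types.
So the F1 carried + l on one chromosome and p + on the other — the recessive alleles are on opposite chromosomes (trans / repulsion).

trans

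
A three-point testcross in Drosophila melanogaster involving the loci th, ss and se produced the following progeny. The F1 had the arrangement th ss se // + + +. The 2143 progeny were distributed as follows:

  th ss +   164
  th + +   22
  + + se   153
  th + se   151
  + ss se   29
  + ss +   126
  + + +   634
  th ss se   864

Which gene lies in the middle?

th

The two rarest classes, + ss se and th + +, are the double crossovers. Comparing them with the parentals, only the th allele has switched, so th is the middle locus and the order is se – th – ss.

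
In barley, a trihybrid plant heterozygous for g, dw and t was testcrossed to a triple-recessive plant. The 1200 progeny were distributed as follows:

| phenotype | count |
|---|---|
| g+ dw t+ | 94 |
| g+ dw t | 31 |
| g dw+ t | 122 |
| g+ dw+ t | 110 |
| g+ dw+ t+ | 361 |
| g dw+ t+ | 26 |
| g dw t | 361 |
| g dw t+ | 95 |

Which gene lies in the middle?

g

The two most frequent reciprocal classes, g+ dw+ t+ and g dw t, are the parental types, so the F1 was g+ dw+ t+ / g dw t.
The two rarest classes, g dw+ t+ and g+ dw t, are the double crossovers. Comparing them with the parentals, only the g allele has switched, so g is the middle locus and the order is t – g – dw.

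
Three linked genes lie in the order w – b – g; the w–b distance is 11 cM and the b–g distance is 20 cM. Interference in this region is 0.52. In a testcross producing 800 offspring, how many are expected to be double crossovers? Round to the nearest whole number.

8

Map distances give recombination frequencies of 0.110 and 0.200 for the two intervals.
With interference 0.52 (so coincidence = 0.48), expected double-crossover frequency = 0.110 × 0.200 × 0.48 = 0.01056.
Expected number = 0.01056 × 800 = 8.45 ≈ 8.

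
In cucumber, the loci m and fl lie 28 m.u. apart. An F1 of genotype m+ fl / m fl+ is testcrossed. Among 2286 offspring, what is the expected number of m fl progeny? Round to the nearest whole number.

320

A map distance of 28 m.u. corresponds to a recombination frequency of 0.280.
The F1 is m+ fl / m fl+, so m fl is a recombinant gamete class with expected frequency r/2 = 0.280/2 = 0.1400.
Expected number = 0.1400 × 2286 = 320.04 ≈ 320.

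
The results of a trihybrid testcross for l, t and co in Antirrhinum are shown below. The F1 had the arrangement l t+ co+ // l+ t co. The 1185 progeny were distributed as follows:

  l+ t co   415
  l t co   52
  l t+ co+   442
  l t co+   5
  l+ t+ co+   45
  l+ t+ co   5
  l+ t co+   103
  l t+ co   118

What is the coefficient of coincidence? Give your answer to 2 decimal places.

0.48

The two rarest classes, l t co+ and l+ t+ co, are the double crossovers. Comparing them with the parentals, only the t allele has switched, so t is the middle locus and the order is co – t – l.
co–t: (221 + 10)/1185 = 0.1949; t–l: (97 + 10)/1185 = 0.0903.
Expected DCO frequency = 0.1949 × 0.0903 ≈ 0.01760; observed = 10/1185 ≈ 0.00844.
Coefficient of coincidence = 0.00844/0.01760 ≈ 0.48.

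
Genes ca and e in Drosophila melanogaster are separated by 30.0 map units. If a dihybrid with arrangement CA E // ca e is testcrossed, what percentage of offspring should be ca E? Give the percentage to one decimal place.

A map distance of 30.0 map units corresponds to a recombination frequency of 0.300.
The F1 is CA E / ca e, so ca E is a recombinant gamete class with expected frequency r/2 = 0.300/2 = 0.1500.
That is 0.1500 = 15.0% of the progeny.

15.0%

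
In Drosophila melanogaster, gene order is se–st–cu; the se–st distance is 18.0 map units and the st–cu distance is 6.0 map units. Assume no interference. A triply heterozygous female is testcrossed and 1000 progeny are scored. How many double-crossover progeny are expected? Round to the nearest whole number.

Map distances give recombination frequencies of 0.180 and 0.060 for the two intervals.
With no interference, expected double-crossover frequency = 0.180 × 0.060 = 0.01080.
Expected number = 0.01080 × 1000 = 10.80 ≈ 11.

11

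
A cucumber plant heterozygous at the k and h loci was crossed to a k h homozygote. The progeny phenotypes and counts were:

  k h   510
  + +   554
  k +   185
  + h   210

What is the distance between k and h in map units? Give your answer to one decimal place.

The two most frequent classes, + + (554) and k h (510), are the parental types, so the F1 was + + / k h.
The recombinant classes are + h and k +: 210 + 185 = 395.
Recombination frequency = 395/1459 = 0.2707 ≈ 27.1%, i.e. 27.1 map units.

27.1 map units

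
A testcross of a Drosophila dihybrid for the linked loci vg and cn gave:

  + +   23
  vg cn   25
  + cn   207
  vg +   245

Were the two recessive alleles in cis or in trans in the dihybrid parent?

The two most frequent classes are + cn (207) and vg + (245); these are the parental (non-recombinant) types.
So the F1 carried + cn on one chromosome and vg + on the other — the recessive alleles are on opposite chromosomes (trans / repulsion).

trans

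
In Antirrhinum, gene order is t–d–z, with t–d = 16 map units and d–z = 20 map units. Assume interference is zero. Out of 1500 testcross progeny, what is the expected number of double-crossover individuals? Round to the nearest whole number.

48

Map distances give recombination frequencies of 0.160 and 0.200 for the two intervals.
With no interference, expected double-crossover frequency = 0.160 × 0.200 = 0.03200.
Expected number = 0.03200 × 1500 = 48.00 ≈ 48.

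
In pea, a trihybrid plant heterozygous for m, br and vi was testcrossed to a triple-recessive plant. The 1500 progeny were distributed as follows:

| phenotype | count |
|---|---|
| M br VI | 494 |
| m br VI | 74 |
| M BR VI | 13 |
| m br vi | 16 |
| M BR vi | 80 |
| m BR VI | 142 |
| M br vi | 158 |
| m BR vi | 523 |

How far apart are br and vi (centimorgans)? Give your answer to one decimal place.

The two most frequent reciprocal classes, M br VI and m BR vi, are the parental types, so the F1 was M br VI / m BR vi.
The two rarest classes, M BR VI and m br vi, are the double crossovers. Comparing them with the parentals, only the br allele has switched, so br is the middle locus and the order is vi – br – m.
Crossovers in the vi–br interval produce the single-crossover classes M br vi and m BR VI (158 + 142 = 300) plus the double crossovers (29).
RF(vi–br) = (300 + 29) / 1500 = 329/1500 = 0.2193 → 21.9 centimorgans.

21.9 centimorgans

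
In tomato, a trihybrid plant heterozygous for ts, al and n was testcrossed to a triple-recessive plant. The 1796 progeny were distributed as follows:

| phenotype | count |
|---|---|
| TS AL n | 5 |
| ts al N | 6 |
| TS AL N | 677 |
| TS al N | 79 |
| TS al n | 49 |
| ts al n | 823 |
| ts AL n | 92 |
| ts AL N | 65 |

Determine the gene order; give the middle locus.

n

The two most frequent reciprocal classes, TS AL N and ts al n, are the parental types, so the F1 was TS AL N / ts al n.
The two rarest classes, TS AL n and ts al N, are the double crossovers. Comparing them with the parentals, only the n allele has switched, so n is the middle locus and the order is ts – n – al.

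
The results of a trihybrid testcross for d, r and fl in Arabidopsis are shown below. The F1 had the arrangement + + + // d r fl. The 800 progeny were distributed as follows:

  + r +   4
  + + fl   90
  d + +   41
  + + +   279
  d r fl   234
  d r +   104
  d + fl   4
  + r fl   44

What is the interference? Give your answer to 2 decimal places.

0.66

The two rarest classes, + r + and d + fl, are the double crossovers. Comparing them with the parentals, only the r allele has switched, so r is the middle locus and the order is d – r – fl.
d–r: (85 + 8)/800 = 0.1163; r–fl: (194 + 8)/800 = 0.2525.
Expected DCO frequency = 0.1163 × 0.2525 ≈ 0.02937; observed = 8/800 ≈ 0.01000.
Coefficient of coincidence = 0.01000/0.02937 ≈ 0.34; interference = 1 − 0.34 = 0.66.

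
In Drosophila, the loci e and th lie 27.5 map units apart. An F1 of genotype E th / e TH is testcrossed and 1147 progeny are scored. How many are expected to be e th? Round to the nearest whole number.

A map distance of 27.5 map units corresponds to a recombination frequency of 0.275.
The F1 is E th / e TH, so e th is a recombinant gamete class with expected frequency r/2 = 0.275/2 = 0.1375.
Expected number = 0.1375 × 1147 = 157.71 ≈ 158.

158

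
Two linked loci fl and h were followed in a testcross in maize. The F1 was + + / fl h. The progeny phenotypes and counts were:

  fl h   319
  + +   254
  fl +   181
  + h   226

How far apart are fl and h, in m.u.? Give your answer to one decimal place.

41.5 m.u.

The recombinant classes are + h and fl +: 226 + 181 = 407.
Recombination frequency = 407/980 = 0.4153 ≈ 41.5%, i.e. 41.5 m.u.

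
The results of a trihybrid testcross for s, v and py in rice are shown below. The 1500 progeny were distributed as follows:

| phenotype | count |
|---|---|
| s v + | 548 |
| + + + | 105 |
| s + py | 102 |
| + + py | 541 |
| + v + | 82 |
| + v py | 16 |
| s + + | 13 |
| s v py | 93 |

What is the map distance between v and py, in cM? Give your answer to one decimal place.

The two most frequent reciprocal classes, s v + and + + py, are the parental types, so the F1 was s v + / + + py.
The two rarest classes, s + + and + v py, are the double crossovers. Comparing them with the parentals, only the v allele has switched, so v is the middle locus and the order is py – v – s.
Crossovers in the py–v interval produce the single-crossover classes s v py and + + + (93 + 105 = 198) plus the double crossovers (29).
RF(py–v) = (198 + 29) / 1500 = 227/1500 = 0.1513 → 15.1 cM.

15.1 cM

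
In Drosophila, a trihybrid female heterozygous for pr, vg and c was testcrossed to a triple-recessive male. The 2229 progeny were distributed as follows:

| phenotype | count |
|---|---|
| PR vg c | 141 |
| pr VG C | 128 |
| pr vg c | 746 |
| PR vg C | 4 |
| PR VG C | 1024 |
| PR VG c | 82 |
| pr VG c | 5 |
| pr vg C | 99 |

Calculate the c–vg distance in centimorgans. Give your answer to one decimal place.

8.5 centimorgans

The two most frequent reciprocal classes, pr vg c and PR VG C, are the parental types, so the F1 was pr vg c / PR VG C.
The two rarest classes, pr VG c and PR vg C, are the double crossovers. Comparing them with the parentals, only the vg allele has switched, so vg is the middle locus and the order is pr – vg – c.
Crossovers in the vg–c interval produce the single-crossover classes pr vg C and PR VG c (99 + 82 = 181) plus the double crossovers (9).
RF(vg–c) = (181 + 9) / 2229 = 190/2229 = 0.0852 → 8.5 centimorgans.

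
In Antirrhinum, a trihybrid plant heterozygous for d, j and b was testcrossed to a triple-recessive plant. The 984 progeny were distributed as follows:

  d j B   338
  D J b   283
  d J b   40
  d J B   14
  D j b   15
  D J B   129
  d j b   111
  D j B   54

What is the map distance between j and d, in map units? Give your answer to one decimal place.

The two most frequent reciprocal classes, d j B and D J b, are the parental types, so the F1 was d j B / D J b.
The two rarest classes, d J B and D j b, are the double crossovers. Comparing them with the parentals, only the j allele has switched, so j is the middle locus and the order is b – j – d.
Crossovers in the j–d interval produce the single-crossover classes D j B and d J b (54 + 40 = 94) plus the double crossovers (29).
RF(j–d) = (94 + 29) / 984 = 123/984 = 0.1250 → 12.5 map units.

12.5 map units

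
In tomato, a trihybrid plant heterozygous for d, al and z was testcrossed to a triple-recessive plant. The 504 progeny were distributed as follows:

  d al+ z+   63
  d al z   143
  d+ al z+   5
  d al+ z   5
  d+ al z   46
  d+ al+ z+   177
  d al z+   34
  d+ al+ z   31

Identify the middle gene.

The two most frequent reciprocal classes, d+ al+ z+ and d al z, are the parental types, so the F1 was d+ al+ z+ / d al z.
The two rarest classes, d+ al z+ and d al+ z, are the double crossovers. Comparing them with the parentals, only the al allele has switched, so al is the middle locus and the order is z – al – d.

al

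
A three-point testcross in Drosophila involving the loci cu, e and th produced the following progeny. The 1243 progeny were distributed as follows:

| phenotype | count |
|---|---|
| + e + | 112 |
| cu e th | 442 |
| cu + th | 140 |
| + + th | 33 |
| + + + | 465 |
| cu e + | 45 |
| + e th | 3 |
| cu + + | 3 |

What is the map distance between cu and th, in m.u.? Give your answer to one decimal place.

The two most frequent reciprocal classes, cu e th and + + +, are the parental types, so the F1 was cu e th / + + +.
The two rarest classes, + e th and cu + +, are the double crossovers. Comparing them with the parentals, only the cu allele has switched, so cu is the middle locus and the order is th – cu – e.
Crossovers in the th–cu interval produce the single-crossover classes cu e + and + + th (45 + 33 = 78) plus the double crossovers (6).
RF(th–cu) = (78 + 6) / 1243 = 84/1243 = 0.0676 → 6.8 m.u.

6.8 m.u.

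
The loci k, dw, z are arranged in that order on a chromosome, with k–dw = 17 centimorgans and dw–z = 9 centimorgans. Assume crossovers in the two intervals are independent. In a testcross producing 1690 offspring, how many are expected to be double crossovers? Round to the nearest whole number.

Map distances give recombination frequencies of 0.170 and 0.090 for the two intervals.
With no interference, expected double-crossover frequency = 0.170 × 0.090 = 0.01530.
Expected number = 0.01530 × 1690 = 25.86 ≈ 26.

26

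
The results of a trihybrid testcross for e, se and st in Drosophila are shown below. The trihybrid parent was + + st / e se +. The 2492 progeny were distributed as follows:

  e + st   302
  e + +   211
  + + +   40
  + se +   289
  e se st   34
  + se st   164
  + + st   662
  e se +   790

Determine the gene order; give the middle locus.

The two rarest classes, + + + and e se st, are the double crossovers. Comparing them with the parentals, only the st allele has switched, so st is the middle locus and the order is se – st – e.

st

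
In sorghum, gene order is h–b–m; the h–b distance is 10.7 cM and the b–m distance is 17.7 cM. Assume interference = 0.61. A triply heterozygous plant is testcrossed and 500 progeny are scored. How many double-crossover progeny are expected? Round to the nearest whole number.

4

Map distances give recombination frequencies of 0.107 and 0.177 for the two intervals.
With interference 0.61 (so coincidence = 0.39), expected double-crossover frequency = 0.107 × 0.177 × 0.39 = 0.00739.
Expected number = 0.00739 × 500 = 3.69 ≈ 4.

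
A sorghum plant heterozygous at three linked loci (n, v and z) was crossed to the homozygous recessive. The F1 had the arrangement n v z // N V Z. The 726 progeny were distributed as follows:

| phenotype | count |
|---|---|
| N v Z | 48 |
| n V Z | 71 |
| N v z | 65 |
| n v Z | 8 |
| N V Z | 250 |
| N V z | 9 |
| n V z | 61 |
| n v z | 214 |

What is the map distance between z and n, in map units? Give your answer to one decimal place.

The two rarest classes, n v Z and N V z, are the double crossovers. Comparing them with the parentals, only the z allele has switched, so z is the middle locus and the order is v – z – n.
Crossovers in the z–n interval produce the single-crossover classes N v z and n V Z (65 + 71 = 136) plus the double crossovers (17).
RF(z–n) = (136 + 17) / 726 = 153/726 = 0.2107 → 21.1 map units.

21.1 map units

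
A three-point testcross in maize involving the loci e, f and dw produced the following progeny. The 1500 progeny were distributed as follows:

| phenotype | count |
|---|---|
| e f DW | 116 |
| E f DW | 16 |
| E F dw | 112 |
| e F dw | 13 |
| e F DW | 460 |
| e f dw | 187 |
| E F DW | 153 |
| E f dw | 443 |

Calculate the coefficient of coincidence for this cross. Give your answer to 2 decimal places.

0.46

The two most frequent reciprocal classes, E f dw and e F DW, are the parental types, so the F1 was E f dw / e F DW.
The two rarest classes, E f DW and e F dw, are the double crossovers. Comparing them with the parentals, only the dw allele has switched, so dw is the middle locus and the order is f – dw – e.
f–dw: (228 + 29)/1500 = 0.1713; dw–e: (340 + 29)/1500 = 0.2460.
Expected DCO frequency = 0.1713 × 0.2460 ≈ 0.04214; observed = 29/1500 ≈ 0.01933.
Coefficient of coincidence = 0.01933/0.04214 ≈ 0.46.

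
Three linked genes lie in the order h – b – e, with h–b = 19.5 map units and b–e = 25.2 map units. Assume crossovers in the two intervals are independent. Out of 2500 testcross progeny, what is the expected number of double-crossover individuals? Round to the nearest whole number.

Map distances give recombination frequencies of 0.195 and 0.252 for the two intervals.
With no interference, expected double-crossover frequency = 0.195 × 0.252 = 0.04914.
Expected number = 0.04914 × 2500 = 122.85 ≈ 123.

123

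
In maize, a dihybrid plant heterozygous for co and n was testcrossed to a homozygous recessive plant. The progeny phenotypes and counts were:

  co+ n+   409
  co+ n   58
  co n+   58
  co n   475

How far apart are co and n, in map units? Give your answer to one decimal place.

11.6 map units

The two most frequent classes, co+ n+ (409) and co n (475), are the parental types, so the F1 was co+ n+ / co n.
The recombinant classes are co+ n and co n+: 58 + 58 = 116.
Recombination frequency = 116/1000 = 0.1160 ≈ 11.6%, i.e. 11.6 map units.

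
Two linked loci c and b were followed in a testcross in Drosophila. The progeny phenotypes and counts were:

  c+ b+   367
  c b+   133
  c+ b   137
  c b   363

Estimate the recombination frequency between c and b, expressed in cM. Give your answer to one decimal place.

27.0 cM

The two most frequent classes, c+ b+ (367) and c b (363), are the parental types, so the F1 was c+ b+ / c b.
The recombinant classes are c+ b and c b+: 137 + 133 = 270.
Recombination frequency = 270/1000 = 0.2700 ≈ 27.0%, i.e. 27.0 cM.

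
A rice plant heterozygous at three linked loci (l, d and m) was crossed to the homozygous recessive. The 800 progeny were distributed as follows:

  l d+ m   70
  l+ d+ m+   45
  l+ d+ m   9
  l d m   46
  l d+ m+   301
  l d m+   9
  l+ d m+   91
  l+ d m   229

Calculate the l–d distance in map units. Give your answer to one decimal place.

13.6 map units

The two most frequent reciprocal classes, l d+ m+ and l+ d m, are the parental types, so the F1 was l d+ m+ / l+ d m.
The two rarest classes, l d m+ and l+ d+ m, are the double crossovers. Comparing them with the parentals, only the d allele has switched, so d is the middle locus and the order is m – d – l.
Crossovers in the d–l interval produce the single-crossover classes l+ d+ m+ and l d m (45 + 46 = 91) plus the double crossovers (18).
RF(d–l) = (91 + 18) / 800 = 109/800 = 0.1363 → 13.6 map units.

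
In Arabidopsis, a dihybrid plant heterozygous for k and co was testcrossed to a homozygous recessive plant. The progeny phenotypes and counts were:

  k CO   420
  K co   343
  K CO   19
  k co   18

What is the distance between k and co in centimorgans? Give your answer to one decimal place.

4.6 centimorgans

The two most frequent classes, K co (343) and k CO (420), are the parental types, so the F1 was K co / k CO.
The recombinant classes are K CO and k co: 19 + 18 = 37.
Recombination frequency = 37/800 = 0.0462 ≈ 4.6%, i.e. 4.6 centimorgans.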